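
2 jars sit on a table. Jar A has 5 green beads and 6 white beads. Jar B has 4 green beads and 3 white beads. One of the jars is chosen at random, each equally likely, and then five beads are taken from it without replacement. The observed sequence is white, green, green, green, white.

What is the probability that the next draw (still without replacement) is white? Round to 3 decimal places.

Compute the likelihood of the observed sequence for each case: P(data | jar A) = (6/11)(5/10)(4/9)(3/8)(5/7) = 0.032468; P(data | jar B) = (3/7)(4/6)(3/5)(2/4)(2/3) = 0.057143.
Weighting by the prior gives 1/2 · 0.032468 = 0.016234, 1/2 · 0.057143 = 0.028571; summing to 0.044805.
Dividing through by the total gives posterior P(jar A | data) = 0.36232, P(jar B | data) = 0.63768.
So P(white next | data) = Σ P(white next | H) P(H | data) = (2/3)(0.36232) + (1/2)(0.63768) = 0.56039.

0.560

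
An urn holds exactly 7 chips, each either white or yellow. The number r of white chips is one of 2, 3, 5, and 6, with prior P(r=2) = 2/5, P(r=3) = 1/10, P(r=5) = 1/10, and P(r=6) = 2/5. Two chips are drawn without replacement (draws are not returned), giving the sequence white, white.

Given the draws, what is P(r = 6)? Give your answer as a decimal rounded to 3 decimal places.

The likelihood of the observed sequence under each hypothesis: P(data | r = 2) = (2/7)(1/6) = 1/21; P(data | r = 3) = (3/7)(2/6) = 1/7; P(data | r = 5) = (5/7)(4/6) = 10/21; P(data | r = 6) = (6/7)(5/6) = 5/7.
Weighting by the prior gives 2/5 · 1/21 = 2/105, 1/10 · 1/7 = 1/70, 1/10 · 10/21 = 1/21, 2/5 · 5/7 = 2/7; with total 11/30.
So P(r = 6 | data) = (2/7) / (11/30) = 60/77.

0.779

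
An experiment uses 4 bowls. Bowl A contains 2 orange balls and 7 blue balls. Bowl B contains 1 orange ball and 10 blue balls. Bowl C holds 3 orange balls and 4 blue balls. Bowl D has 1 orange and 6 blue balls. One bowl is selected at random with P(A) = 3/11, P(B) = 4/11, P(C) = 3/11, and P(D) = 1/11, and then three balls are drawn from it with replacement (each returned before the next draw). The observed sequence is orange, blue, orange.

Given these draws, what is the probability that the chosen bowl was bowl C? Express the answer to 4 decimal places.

Under each hypothesis, the probability of the observed sequence is: P(data | bowl A) = (2/9)(7/9)(2/9) = 0.038409; P(data | bowl B) = (1/11)(10/11)(1/11) = 0.0075131; P(data | bowl C) = (3/7)(4/7)(3/7) = 0.10496; P(data | bowl D) = (1/7)(6/7)(1/7) = 0.017493.
The prior-weighted likelihoods are 3/11 · 0.038409 = 0.010475, 4/11 · 0.0075131 = 0.0027321, 3/11 · 0.10496 = 0.028624, 1/11 · 0.017493 = 0.0015902; these sum to 0.043422.
By Bayes' rule, P(bowl C | data) = (0.028624) / (0.043422) = 0.65922.

0.6592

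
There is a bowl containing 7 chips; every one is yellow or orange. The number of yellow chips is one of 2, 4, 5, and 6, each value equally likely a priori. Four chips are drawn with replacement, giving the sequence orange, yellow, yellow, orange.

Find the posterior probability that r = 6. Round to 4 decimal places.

Compute the likelihood of the observed sequence for each case: P(data | r = 2) = (5/7)(2/7)(2/7)(5/7) = 0.041649; P(data | r = 4) = (3/7)(4/7)(4/7)(3/7) = 0.059975; P(data | r = 5) = (2/7)(5/7)(5/7)(2/7) = 0.041649; P(data | r = 6) = (1/7)(6/7)(6/7)(1/7) = 0.014994.
Weighting by the prior gives 1/4 · 0.041649 = 0.010412, 1/4 · 0.059975 = 0.014994, 1/4 · 0.041649 = 0.010412, 1/4 · 0.014994 = 0.0037484; these sum to 0.039567.
So P(r = 6 | data) = (0.0037484) / (0.039567) = 0.094737.

0.0947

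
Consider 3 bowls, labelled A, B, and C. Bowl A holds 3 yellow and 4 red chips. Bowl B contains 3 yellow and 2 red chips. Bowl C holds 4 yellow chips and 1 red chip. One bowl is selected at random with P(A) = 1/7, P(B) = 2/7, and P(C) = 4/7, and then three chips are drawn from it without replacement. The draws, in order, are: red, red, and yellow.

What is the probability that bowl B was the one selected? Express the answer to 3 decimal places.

0.538

Compute the likelihood of the observed sequence for each case: P(data | bowl A) = (4/7)(3/6)(3/5) = 6/35; P(data | bowl B) = (2/5)(1/4)(3/3) = 1/10; P(data | bowl C) = (1/5)(0/4) = 0.
Weighting by the prior gives 1/7 · 6/35 = 6/245, 2/7 · 1/10 = 1/35, 4/7 · 0 = 0; these sum to 13/245.
Hence P(bowl B | data) = (1/35) / (13/245) = 7/13.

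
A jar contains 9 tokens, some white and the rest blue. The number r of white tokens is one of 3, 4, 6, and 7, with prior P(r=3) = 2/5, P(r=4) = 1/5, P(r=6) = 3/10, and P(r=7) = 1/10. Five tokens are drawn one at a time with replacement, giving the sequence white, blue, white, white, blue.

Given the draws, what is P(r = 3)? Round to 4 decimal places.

Under each hypothesis, the probability of the observed sequence is: P(data | r = 3) = (3/9)(6/9)(3/9)(3/9)(6/9) = 0.016461; P(data | r = 4) = (4/9)(5/9)(4/9)(4/9)(5/9) = 0.027096; P(data | r = 6) = (6/9)(3/9)(6/9)(6/9)(3/9) = 0.032922; P(data | r = 7) = (7/9)(2/9)(7/9)(7/9)(2/9) = 0.023235.
Multiplying each by its prior: 2/5 · 0.016461 = 0.0065844, 1/5 · 0.027096 = 0.0054192, 3/10 · 0.032922 = 0.0098765, 1/10 · 0.023235 = 0.0023235; these sum to 0.024204.
Hence P(r = 3 | data) = (0.0065844) / (0.024204) = 0.27204.

0.2720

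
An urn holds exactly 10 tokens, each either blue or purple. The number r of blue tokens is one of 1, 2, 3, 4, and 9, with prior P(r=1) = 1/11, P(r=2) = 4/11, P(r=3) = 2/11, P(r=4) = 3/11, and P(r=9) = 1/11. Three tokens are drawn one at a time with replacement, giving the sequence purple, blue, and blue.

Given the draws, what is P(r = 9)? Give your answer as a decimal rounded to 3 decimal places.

0.128

Compute the likelihood of the observed sequence for each case: P(data | r = 1) = (9/10)(1/10)(1/10) = 0.009; P(data | r = 2) = (8/10)(2/10)(2/10) = 0.032; P(data | r = 3) = (7/10)(3/10)(3/10) = 0.063; P(data | r = 4) = (6/10)(4/10)(4/10) = 0.096; P(data | r = 9) = (1/10)(9/10)(9/10) = 0.081.
Weighting by the prior gives 1/11 · 0.009 = 0.00081818, 4/11 · 0.032 = 0.011636, 2/11 · 0.063 = 0.011455, 3/11 · 0.096 = 0.026182, 1/11 · 0.081 = 0.0073636; these sum to 0.057455.
Hence P(r = 9 | data) = (0.0073636) / (0.057455) = 0.12816.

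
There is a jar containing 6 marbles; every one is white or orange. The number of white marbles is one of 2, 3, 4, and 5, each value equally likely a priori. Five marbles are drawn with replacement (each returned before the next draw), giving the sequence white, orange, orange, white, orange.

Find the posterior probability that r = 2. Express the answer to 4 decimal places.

0.3926

For each hypothesis, P(data | H) works out to: P(data | r = 2) = (2/6)(4/6)(4/6)(2/6)(4/6) = 0.032922; P(data | r = 3) = (3/6)(3/6)(3/6)(3/6)(3/6) = 0.03125; P(data | r = 4) = (4/6)(2/6)(2/6)(4/6)(2/6) = 0.016461; P(data | r = 5) = (5/6)(1/6)(1/6)(5/6)(1/6) = 0.003215.
The prior-weighted likelihoods are 1/4 · 0.032922 = 0.0082305, 1/4 · 0.03125 = 0.0078125, 1/4 · 0.016461 = 0.0041152, 1/4 · 0.003215 = 0.00080376; summing to 0.020962.
So P(r = 2 | data) = (0.0082305) / (0.020962) = 0.39264.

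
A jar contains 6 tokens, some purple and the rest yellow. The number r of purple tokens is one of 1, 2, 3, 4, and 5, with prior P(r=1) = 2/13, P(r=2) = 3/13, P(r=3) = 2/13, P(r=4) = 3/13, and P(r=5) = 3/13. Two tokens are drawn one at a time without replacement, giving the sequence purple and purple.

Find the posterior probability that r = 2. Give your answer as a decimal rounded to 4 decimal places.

Compute the likelihood of the observed sequence for each case: P(data | r = 1) = (1/6)(0/5) = 0; P(data | r = 2) = (2/6)(1/5) = 1/15; P(data | r = 3) = (3/6)(2/5) = 1/5; P(data | r = 4) = (4/6)(3/5) = 2/5; P(data | r = 5) = (5/6)(4/5) = 2/3.
Multiplying each by its prior: 2/13 · 0 = 0, 3/13 · 1/15 = 1/65, 2/13 · 1/5 = 2/65, 3/13 · 2/5 = 6/65, 3/13 · 2/3 = 2/13; with total 19/65.
So P(r = 2 | data) = (1/65) / (19/65) = 1/19.

0.0526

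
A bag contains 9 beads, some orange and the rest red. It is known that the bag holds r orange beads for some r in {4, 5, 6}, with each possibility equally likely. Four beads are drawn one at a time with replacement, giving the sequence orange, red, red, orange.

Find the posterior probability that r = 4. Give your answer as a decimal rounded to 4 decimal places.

The likelihood of the observed sequence under each hypothesis: P(data | r = 4) = (4/9)(5/9)(5/9)(4/9) = 0.060966; P(data | r = 5) = (5/9)(4/9)(4/9)(5/9) = 0.060966; P(data | r = 6) = (6/9)(3/9)(3/9)(6/9) = 0.049383.
The prior-weighted likelihoods are 1/3 · 0.060966 = 0.020322, 1/3 · 0.060966 = 0.020322, 1/3 · 0.049383 = 0.016461; summing to 0.057105.
Hence P(r = 4 | data) = (0.020322) / (0.057105) = 0.35587.

0.3559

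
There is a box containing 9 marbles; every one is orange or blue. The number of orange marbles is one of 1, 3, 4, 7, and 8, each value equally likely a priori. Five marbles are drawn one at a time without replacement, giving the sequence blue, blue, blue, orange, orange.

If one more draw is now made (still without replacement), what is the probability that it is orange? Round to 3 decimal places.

For each hypothesis, P(data | H) works out to: P(data | r = 1) = (8/9)(7/8)(6/7)(1/6)(0/5) = 0; P(data | r = 3) = (6/9)(5/8)(4/7)(3/6)(2/5) = 1/21; P(data | r = 4) = (5/9)(4/8)(3/7)(4/6)(3/5) = 1/21; P(data | r = 7) = (2/9)(1/8)(0/7) = 0; P(data | r = 8) = (1/9)(0/8) = 0.
Weighting by the prior gives 1/5 · 0 = 0, 1/5 · 1/21 = 1/105, 1/5 · 1/21 = 1/105, 1/5 · 0 = 0, 1/5 · 0 = 0; summing to 2/105.
The posterior is then P(r = 1 | data) = 0, P(r = 3 | data) = 1/2, P(r = 4 | data) = 1/2, P(r = 7 | data) = 0, P(r = 8 | data) = 0.
Averaging over the posterior, P(orange next | data) = (1/4)(1/2) + (1/2)(1/2) = 3/8.

0.375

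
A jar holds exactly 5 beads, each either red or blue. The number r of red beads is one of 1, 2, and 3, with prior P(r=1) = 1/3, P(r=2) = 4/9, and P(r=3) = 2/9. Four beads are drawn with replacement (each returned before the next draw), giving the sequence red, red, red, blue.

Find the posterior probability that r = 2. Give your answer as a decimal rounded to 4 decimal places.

For each hypothesis, P(data | H) works out to: P(data | r = 1) = (1/5)(1/5)(1/5)(4/5) = 0.0064; P(data | r = 2) = (2/5)(2/5)(2/5)(3/5) = 0.0384; P(data | r = 3) = (3/5)(3/5)(3/5)(2/5) = 0.0864.
The prior-weighted likelihoods are 1/3 · 0.0064 = 0.0021333, 4/9 · 0.0384 = 0.017067, 2/9 · 0.0864 = 0.0192; with total 0.0384.
So P(r = 2 | data) = (0.017067) / (0.0384) = 0.44444.

0.4444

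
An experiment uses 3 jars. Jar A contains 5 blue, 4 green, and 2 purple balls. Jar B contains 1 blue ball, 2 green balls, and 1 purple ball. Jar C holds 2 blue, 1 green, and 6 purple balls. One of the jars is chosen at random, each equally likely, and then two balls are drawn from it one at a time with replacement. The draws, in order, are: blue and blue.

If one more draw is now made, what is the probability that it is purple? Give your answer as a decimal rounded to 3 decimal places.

0.270

The likelihood of the observed sequence under each hypothesis: P(data | jar A) = (5/11)(5/11) = 0.20661; P(data | jar B) = (1/4)(1/4) = 0.0625; P(data | jar C) = (2/9)(2/9) = 0.049383.
Weighting by the prior gives 1/3 · 0.20661 = 0.068871, 1/3 · 0.0625 = 0.020833, 1/3 · 0.049383 = 0.016461; summing to 0.10616.
Dividing through by the total gives posterior P(jar A | data) = 0.64871, P(jar B | data) = 0.19624, P(jar C | data) = 0.15505.
Averaging over the posterior, P(purple next | data) = (2/11)(0.64871) + (1/4)(0.19624) + (2/3)(0.15505) = 0.27037.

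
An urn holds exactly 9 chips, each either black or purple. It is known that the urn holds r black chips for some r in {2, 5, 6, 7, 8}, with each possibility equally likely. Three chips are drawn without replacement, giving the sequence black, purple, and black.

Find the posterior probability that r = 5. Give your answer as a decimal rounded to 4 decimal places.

Under each hypothesis, the probability of the observed sequence is: P(data | r = 2) = (2/9)(7/8)(1/7) = 1/36; P(data | r = 5) = (5/9)(4/8)(4/7) = 10/63; P(data | r = 6) = (6/9)(3/8)(5/7) = 5/28; P(data | r = 7) = (7/9)(2/8)(6/7) = 1/6; P(data | r = 8) = (8/9)(1/8)(7/7) = 1/9.
Multiplying each by its prior: 1/5 · 1/36 = 1/180, 1/5 · 10/63 = 2/63, 1/5 · 5/28 = 1/28, 1/5 · 1/6 = 1/30, 1/5 · 1/9 = 1/45; summing to 9/70.
Hence P(r = 5 | data) = (2/63) / (9/70) = 20/81.

0.2469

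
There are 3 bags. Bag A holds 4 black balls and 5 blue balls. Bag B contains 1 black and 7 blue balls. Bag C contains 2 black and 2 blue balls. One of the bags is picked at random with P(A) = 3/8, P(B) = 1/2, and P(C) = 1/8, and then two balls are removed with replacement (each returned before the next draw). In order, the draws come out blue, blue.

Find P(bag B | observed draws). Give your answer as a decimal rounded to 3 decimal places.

0.723

The likelihood of the observed sequence under each hypothesis: P(data | bag A) = (5/9)(5/9) = 0.30864; P(data | bag B) = (7/8)(7/8) = 0.76562; P(data | bag C) = (2/4)(2/4) = 0.25.
Multiplying each by its prior: 3/8 · 0.30864 = 0.11574, 1/2 · 0.76562 = 0.38281, 1/8 · 0.25 = 0.03125; with total 0.5298.
Therefore the posterior P(bag B | data) = (0.38281) / (0.5298) = 0.72256.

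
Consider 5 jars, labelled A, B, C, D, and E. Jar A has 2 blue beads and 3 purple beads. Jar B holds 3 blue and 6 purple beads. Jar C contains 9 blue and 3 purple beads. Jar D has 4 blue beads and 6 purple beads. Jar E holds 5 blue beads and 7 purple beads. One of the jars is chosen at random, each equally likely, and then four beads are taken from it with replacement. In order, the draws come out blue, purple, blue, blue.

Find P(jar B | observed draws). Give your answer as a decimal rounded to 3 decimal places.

0.099

For each hypothesis, P(data | H) works out to: P(data | jar A) = (2/5)(3/5)(2/5)(2/5) = 0.0384; P(data | jar B) = (3/9)(6/9)(3/9)(3/9) = 0.024691; P(data | jar C) = (9/12)(3/12)(9/12)(9/12) = 0.10547; P(data | jar D) = (4/10)(6/10)(4/10)(4/10) = 0.0384; P(data | jar E) = (5/12)(7/12)(5/12)(5/12) = 0.042197.
The prior-weighted likelihoods are 1/5 · 0.0384 = 0.00768, 1/5 · 0.024691 = 0.0049383, 1/5 · 0.10547 = 0.021094, 1/5 · 0.0384 = 0.00768, 1/5 · 0.042197 = 0.0084394; these sum to 0.049831.
Therefore the posterior P(jar B | data) = (0.0049383) / (0.049831) = 0.099099.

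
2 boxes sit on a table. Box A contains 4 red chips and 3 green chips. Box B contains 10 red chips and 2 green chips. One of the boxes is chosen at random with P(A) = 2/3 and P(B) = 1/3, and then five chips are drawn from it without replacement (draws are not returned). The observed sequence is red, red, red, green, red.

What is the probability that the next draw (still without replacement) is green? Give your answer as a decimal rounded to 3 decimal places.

0.443

Compute the likelihood of the observed sequence for each case: P(data | box A) = (4/7)(3/6)(2/5)(3/4)(1/3) = 0.028571; P(data | box B) = (10/12)(9/11)(8/10)(2/9)(7/8) = 0.10606.
Multiplying each by its prior: 2/3 · 0.028571 = 0.019048, 1/3 · 0.10606 = 0.035354; with total 0.054401.
Normalising, the posterior is P(box A | data) = 0.35013, P(box B | data) = 0.64987.
The predictive probability is P(green next | data) = (1)(0.35013) + (1/7)(0.64987) = 0.44297.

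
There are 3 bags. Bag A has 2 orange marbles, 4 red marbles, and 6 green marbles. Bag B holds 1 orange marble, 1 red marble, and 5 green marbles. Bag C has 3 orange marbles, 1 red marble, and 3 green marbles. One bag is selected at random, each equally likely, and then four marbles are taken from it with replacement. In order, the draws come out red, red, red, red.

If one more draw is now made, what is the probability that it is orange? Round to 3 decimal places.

0.174

For each hypothesis, P(data | H) works out to: P(data | bag A) = (4/12)(4/12)(4/12)(4/12) = 0.012346; P(data | bag B) = (1/7)(1/7)(1/7)(1/7) = 0.00041649; P(data | bag C) = (1/7)(1/7)(1/7)(1/7) = 0.00041649.
Weighting by the prior gives 1/3 · 0.012346 = 0.0041152, 1/3 · 0.00041649 = 0.00013883, 1/3 · 0.00041649 = 0.00013883; summing to 0.0043929.
Normalising, the posterior is P(bag A | data) = 0.93679, P(bag B | data) = 0.031604, P(bag C | data) = 0.031604.
So P(orange next | data) = Σ P(orange next | H) P(H | data) = (1/6)(0.93679) + (1/7)(0.031604) + (3/7)(0.031604) = 0.17419.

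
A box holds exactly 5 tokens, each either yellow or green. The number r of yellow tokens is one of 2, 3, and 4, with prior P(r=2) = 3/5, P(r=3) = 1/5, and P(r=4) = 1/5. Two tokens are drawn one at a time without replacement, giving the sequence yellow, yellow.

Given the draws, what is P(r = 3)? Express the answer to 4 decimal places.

Under each hypothesis, the probability of the observed sequence is: P(data | r = 2) = (2/5)(1/4) = 1/10; P(data | r = 3) = (3/5)(2/4) = 3/10; P(data | r = 4) = (4/5)(3/4) = 3/5.
Weighting by the prior gives 3/5 · 1/10 = 3/50, 1/5 · 3/10 = 3/50, 1/5 · 3/5 = 3/25; with total 6/25.
By Bayes' rule, P(r = 3 | data) = (3/50) / (6/25) = 1/4.

0.2500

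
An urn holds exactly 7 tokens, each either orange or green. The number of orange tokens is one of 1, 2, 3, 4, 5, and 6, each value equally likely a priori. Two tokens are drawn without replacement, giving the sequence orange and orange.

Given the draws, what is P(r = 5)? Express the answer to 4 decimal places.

Compute the likelihood of the observed sequence for each case: P(data | r = 1) = (1/7)(0/6) = 0; P(data | r = 2) = (2/7)(1/6) = 1/21; P(data | r = 3) = (3/7)(2/6) = 1/7; P(data | r = 4) = (4/7)(3/6) = 2/7; P(data | r = 5) = (5/7)(4/6) = 10/21; P(data | r = 6) = (6/7)(5/6) = 5/7.
The prior-weighted likelihoods are 1/6 · 0 = 0, 1/6 · 1/21 = 1/126, 1/6 · 1/7 = 1/42, 1/6 · 2/7 = 1/21, 1/6 · 10/21 = 5/63, 1/6 · 5/7 = 5/42; summing to 5/18.
Therefore the posterior P(r = 5 | data) = (5/63) / (5/18) = 2/7.

0.2857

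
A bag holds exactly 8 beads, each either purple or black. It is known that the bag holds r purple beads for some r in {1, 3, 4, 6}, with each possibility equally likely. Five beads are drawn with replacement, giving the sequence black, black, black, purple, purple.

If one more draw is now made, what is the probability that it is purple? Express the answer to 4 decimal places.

0.4290

For each hypothesis, P(data | H) works out to: P(data | r = 1) = (7/8)(7/8)(7/8)(1/8)(1/8) = 0.010468; P(data | r = 3) = (5/8)(5/8)(5/8)(3/8)(3/8) = 0.034332; P(data | r = 4) = (4/8)(4/8)(4/8)(4/8)(4/8) = 0.03125; P(data | r = 6) = (2/8)(2/8)(2/8)(6/8)(6/8) = 0.0087891.
Weighting by the prior gives 1/4 · 0.010468 = 0.0026169, 1/4 · 0.034332 = 0.0085831, 1/4 · 0.03125 = 0.0078125, 1/4 · 0.0087891 = 0.0021973; with total 0.02121.
Normalising, the posterior is P(r = 1 | data) = 0.12338, P(r = 3 | data) = 0.40468, P(r = 4 | data) = 0.36835, P(r = 6 | data) = 0.1036.
So P(purple next | data) = Σ P(purple next | H) P(H | data) = (1/8)(0.12338) + (3/8)(0.40468) + (1/2)(0.36835) + (3/4)(0.1036) = 0.42905.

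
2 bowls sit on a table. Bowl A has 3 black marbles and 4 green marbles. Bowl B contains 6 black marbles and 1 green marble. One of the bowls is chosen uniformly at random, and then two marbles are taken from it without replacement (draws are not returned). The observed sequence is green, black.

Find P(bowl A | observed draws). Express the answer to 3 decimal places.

0.667

For each hypothesis, P(data | H) works out to: P(data | bowl A) = (4/7)(3/6) = 2/7; P(data | bowl B) = (1/7)(6/6) = 1/7.
Weighting by the prior gives 1/2 · 2/7 = 1/7, 1/2 · 1/7 = 1/14; with total 3/14.
Hence P(bowl A | data) = (1/7) / (3/14) = 2/3.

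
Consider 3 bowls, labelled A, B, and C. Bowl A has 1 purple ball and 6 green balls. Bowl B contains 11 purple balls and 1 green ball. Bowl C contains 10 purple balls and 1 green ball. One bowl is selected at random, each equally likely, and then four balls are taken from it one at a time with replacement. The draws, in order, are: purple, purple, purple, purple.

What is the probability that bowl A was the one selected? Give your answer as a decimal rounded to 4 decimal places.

0.0003

The likelihood of the observed sequence under each hypothesis: P(data | bowl A) = (1/7)(1/7)(1/7)(1/7) = 0.00041649; P(data | bowl B) = (11/12)(11/12)(11/12)(11/12) = 0.70607; P(data | bowl C) = (10/11)(10/11)(10/11)(10/11) = 0.68301.
Weighting by the prior gives 1/3 · 0.00041649 = 0.00013883, 1/3 · 0.70607 = 0.23536, 1/3 · 0.68301 = 0.22767; with total 0.46317.
By Bayes' rule, P(bowl A | data) = (0.00013883) / (0.46317) = 0.00029974.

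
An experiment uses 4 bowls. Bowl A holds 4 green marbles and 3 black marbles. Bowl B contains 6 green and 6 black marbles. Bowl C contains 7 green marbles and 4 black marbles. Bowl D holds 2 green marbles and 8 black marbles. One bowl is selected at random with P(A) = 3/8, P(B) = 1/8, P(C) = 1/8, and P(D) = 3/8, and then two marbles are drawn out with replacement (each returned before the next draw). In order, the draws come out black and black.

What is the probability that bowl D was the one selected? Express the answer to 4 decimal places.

0.6729

Under each hypothesis, the probability of the observed sequence is: P(data | bowl A) = (3/7)(3/7) = 0.18367; P(data | bowl B) = (6/12)(6/12) = 0.25; P(data | bowl C) = (4/11)(4/11) = 0.13223; P(data | bowl D) = (8/10)(8/10) = 0.64.
The prior-weighted likelihoods are 3/8 · 0.18367 = 0.068878, 1/8 · 0.25 = 0.03125, 1/8 · 0.13223 = 0.016529, 3/8 · 0.64 = 0.24; with total 0.35666.
Hence P(bowl D | data) = (0.24) / (0.35666) = 0.67292.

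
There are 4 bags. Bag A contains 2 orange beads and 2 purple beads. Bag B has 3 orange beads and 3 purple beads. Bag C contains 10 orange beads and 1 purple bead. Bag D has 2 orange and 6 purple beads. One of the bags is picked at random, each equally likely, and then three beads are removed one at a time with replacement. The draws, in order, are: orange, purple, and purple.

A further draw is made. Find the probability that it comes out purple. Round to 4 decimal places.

0.5806

For each hypothesis, P(data | H) works out to: P(data | bag A) = (2/4)(2/4)(2/4) = 0.125; P(data | bag B) = (3/6)(3/6)(3/6) = 0.125; P(data | bag C) = (10/11)(1/11)(1/11) = 0.0075131; P(data | bag D) = (2/8)(6/8)(6/8) = 0.14062.
Weighting by the prior gives 1/4 · 0.125 = 0.03125, 1/4 · 0.125 = 0.03125, 1/4 · 0.0075131 = 0.0018783, 1/4 · 0.14062 = 0.035156; these sum to 0.099535.
Normalising, the posterior is P(bag A | data) = 0.31396, P(bag B | data) = 0.31396, P(bag C | data) = 0.018871, P(bag D | data) = 0.35321.
So P(purple next | data) = Σ P(purple next | H) P(H | data) = (1/2)(0.31396) + (1/2)(0.31396) + (1/11)(0.018871) + (3/4)(0.35321) = 0.58058.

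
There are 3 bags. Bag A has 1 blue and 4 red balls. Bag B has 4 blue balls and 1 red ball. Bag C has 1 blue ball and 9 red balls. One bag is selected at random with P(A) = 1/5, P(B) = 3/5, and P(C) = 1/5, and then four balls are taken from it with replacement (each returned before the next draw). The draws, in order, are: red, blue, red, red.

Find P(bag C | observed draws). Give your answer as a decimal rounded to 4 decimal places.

0.3748

Under each hypothesis, the probability of the observed sequence is: P(data | bag A) = (4/5)(1/5)(4/5)(4/5) = 0.1024; P(data | bag B) = (1/5)(4/5)(1/5)(1/5) = 0.0064; P(data | bag C) = (9/10)(1/10)(9/10)(9/10) = 0.0729.
Multiplying each by its prior: 1/5 · 0.1024 = 0.02048, 3/5 · 0.0064 = 0.00384, 1/5 · 0.0729 = 0.01458; with total 0.0389.
Therefore the posterior P(bag C | data) = (0.01458) / (0.0389) = 0.37481.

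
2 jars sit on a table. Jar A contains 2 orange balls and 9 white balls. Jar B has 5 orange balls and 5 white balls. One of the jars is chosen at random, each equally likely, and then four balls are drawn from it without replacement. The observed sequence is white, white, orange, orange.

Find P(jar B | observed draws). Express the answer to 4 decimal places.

0.8136

The likelihood of the observed sequence under each hypothesis: P(data | jar A) = (9/11)(8/10)(2/9)(1/8) = 0.018182; P(data | jar B) = (5/10)(4/9)(5/8)(4/7) = 0.079365.
The prior-weighted likelihoods are 1/2 · 0.018182 = 0.0090909, 1/2 · 0.079365 = 0.039683; these sum to 0.048773.
Hence P(jar B | data) = (0.039683) / (0.048773) = 0.81361.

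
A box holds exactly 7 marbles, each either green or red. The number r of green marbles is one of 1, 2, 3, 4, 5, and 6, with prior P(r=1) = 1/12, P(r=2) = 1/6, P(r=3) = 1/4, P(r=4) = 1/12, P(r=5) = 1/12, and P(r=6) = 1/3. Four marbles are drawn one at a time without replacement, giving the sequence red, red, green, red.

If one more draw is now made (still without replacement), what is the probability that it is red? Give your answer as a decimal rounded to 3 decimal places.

0.587

For each hypothesis, P(data | H) works out to: P(data | r = 1) = (6/7)(5/6)(1/5)(4/4) = 1/7; P(data | r = 2) = (5/7)(4/6)(2/5)(3/4) = 1/7; P(data | r = 3) = (4/7)(3/6)(3/5)(2/4) = 3/35; P(data | r = 4) = (3/7)(2/6)(4/5)(1/4) = 1/35; P(data | r = 5) = (2/7)(1/6)(5/5)(0/4) = 0; P(data | r = 6) = (1/7)(0/6) = 0.
Weighting by the prior gives 1/12 · 1/7 = 1/84, 1/6 · 1/7 = 1/42, 1/4 · 3/35 = 3/140, 1/12 · 1/35 = 1/420, 1/12 · 0 = 0, 1/3 · 0 = 0; summing to 5/84.
Normalising, the posterior is P(r = 1 | data) = 1/5, P(r = 2 | data) = 2/5, P(r = 3 | data) = 9/25, P(r = 4 | data) = 1/25, P(r = 5 | data) = 0, P(r = 6 | data) = 0.
The predictive probability is P(red next | data) = (1)(1/5) + (2/3)(2/5) + (1/3)(9/25) + (0)(1/25) = 44/75.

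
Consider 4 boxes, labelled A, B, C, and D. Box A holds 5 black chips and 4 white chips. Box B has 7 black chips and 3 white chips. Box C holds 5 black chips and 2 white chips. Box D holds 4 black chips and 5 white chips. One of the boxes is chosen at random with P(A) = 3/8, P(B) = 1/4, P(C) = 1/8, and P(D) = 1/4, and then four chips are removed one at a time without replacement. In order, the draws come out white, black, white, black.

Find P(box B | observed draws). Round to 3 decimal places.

Compute the likelihood of the observed sequence for each case: P(data | box A) = (4/9)(5/8)(3/7)(4/6) = 5/63; P(data | box B) = (3/10)(7/9)(2/8)(6/7) = 1/20; P(data | box C) = (2/7)(5/6)(1/5)(4/4) = 1/21; P(data | box D) = (5/9)(4/8)(4/7)(3/6) = 5/63.
The prior-weighted likelihoods are 3/8 · 5/63 = 5/168, 1/4 · 1/20 = 1/80, 1/8 · 1/21 = 1/168, 1/4 · 5/63 = 5/252; these sum to 49/720.
So P(box B | data) = (1/80) / (49/720) = 9/49.

0.184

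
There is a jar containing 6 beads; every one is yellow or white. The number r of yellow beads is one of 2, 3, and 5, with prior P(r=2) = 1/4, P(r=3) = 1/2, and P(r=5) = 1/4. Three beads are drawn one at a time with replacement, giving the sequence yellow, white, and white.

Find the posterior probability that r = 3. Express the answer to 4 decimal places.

The likelihood of the observed sequence under each hypothesis: P(data | r = 2) = (2/6)(4/6)(4/6) = 4/27; P(data | r = 3) = (3/6)(3/6)(3/6) = 1/8; P(data | r = 5) = (5/6)(1/6)(1/6) = 5/216.
Multiplying each by its prior: 1/4 · 4/27 = 1/27, 1/2 · 1/8 = 1/16, 1/4 · 5/216 = 5/864; with total 91/864.
So P(r = 3 | data) = (1/16) / (91/864) = 54/91.

0.5934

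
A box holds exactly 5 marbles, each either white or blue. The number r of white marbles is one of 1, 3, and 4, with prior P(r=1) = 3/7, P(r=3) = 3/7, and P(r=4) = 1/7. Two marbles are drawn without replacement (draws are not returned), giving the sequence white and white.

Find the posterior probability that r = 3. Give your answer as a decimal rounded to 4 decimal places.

0.6000

Compute the likelihood of the observed sequence for each case: P(data | r = 1) = (1/5)(0/4) = 0; P(data | r = 3) = (3/5)(2/4) = 3/10; P(data | r = 4) = (4/5)(3/4) = 3/5.
Multiplying each by its prior: 3/7 · 0 = 0, 3/7 · 3/10 = 9/70, 1/7 · 3/5 = 3/35; with total 3/14.
By Bayes' rule, P(r = 3 | data) = (9/70) / (3/14) = 3/5.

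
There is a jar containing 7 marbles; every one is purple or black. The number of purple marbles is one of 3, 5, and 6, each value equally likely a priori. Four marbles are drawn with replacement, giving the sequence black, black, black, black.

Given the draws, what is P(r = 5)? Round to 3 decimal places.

0.059

The likelihood of the observed sequence under each hypothesis: P(data | r = 3) = (4/7)(4/7)(4/7)(4/7) = 0.10662; P(data | r = 5) = (2/7)(2/7)(2/7)(2/7) = 0.0066639; P(data | r = 6) = (1/7)(1/7)(1/7)(1/7) = 0.00041649.
Weighting by the prior gives 1/3 · 0.10662 = 0.035541, 1/3 · 0.0066639 = 0.0022213, 1/3 · 0.00041649 = 0.00013883; summing to 0.037901.
So P(r = 5 | data) = (0.0022213) / (0.037901) = 0.058608.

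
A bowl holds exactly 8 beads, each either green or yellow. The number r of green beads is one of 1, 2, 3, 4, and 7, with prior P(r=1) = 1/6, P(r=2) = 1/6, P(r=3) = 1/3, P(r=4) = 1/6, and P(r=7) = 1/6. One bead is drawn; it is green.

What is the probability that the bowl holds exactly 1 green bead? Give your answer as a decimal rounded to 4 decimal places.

0.0500

Compute the likelihood of this draw for each case: P(data | r = 1) = (1/8) = 1/8; P(data | r = 2) = (2/8) = 1/4; P(data | r = 3) = (3/8) = 3/8; P(data | r = 4) = (4/8) = 1/2; P(data | r = 7) = (7/8) = 7/8.
Weighting by the prior gives 1/6 · 1/8 = 1/48, 1/6 · 1/4 = 1/24, 1/3 · 3/8 = 1/8, 1/6 · 1/2 = 1/12, 1/6 · 7/8 = 7/48; with total 5/12.
Hence P(r = 1 | data) = (1/48) / (5/12) = 1/20.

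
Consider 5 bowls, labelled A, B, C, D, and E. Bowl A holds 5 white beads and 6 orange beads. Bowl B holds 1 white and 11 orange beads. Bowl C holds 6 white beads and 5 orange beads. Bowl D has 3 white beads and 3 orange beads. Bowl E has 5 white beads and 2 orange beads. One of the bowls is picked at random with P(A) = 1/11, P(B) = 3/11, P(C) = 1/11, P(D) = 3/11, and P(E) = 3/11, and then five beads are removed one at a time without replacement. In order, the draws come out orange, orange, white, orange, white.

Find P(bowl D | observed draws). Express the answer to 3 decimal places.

0.664

For each hypothesis, P(data | H) works out to: P(data | bowl A) = (6/11)(5/10)(5/9)(4/8)(4/7) = 0.04329; P(data | bowl B) = (11/12)(10/11)(1/10)(9/9)(0/8) = 0; P(data | bowl C) = (5/11)(4/10)(6/9)(3/8)(5/7) = 0.032468; P(data | bowl D) = (3/6)(2/5)(3/4)(1/3)(2/2) = 0.05; P(data | bowl E) = (2/7)(1/6)(5/5)(0/4) = 0.
The prior-weighted likelihoods are 1/11 · 0.04329 = 0.0039355, 3/11 · 0 = 0, 1/11 · 0.032468 = 0.0029516, 3/11 · 0.05 = 0.013636, 3/11 · 0 = 0; these sum to 0.020523.
So P(bowl D | data) = (0.013636) / (0.020523) = 0.66443.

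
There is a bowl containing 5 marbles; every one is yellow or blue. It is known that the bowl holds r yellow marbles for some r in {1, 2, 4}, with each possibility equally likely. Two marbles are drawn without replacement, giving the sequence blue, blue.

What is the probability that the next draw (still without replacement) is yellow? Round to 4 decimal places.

0.4444

For each hypothesis, P(data | H) works out to: P(data | r = 1) = (4/5)(3/4) = 3/5; P(data | r = 2) = (3/5)(2/4) = 3/10; P(data | r = 4) = (1/5)(0/4) = 0.
Multiplying each by its prior: 1/3 · 3/5 = 1/5, 1/3 · 3/10 = 1/10, 1/3 · 0 = 0; with total 3/10.
Normalising, the posterior is P(r = 1 | data) = 2/3, P(r = 2 | data) = 1/3, P(r = 4 | data) = 0.
So P(yellow next | data) = Σ P(yellow next | H) P(H | data) = (1/3)(2/3) + (2/3)(1/3) = 4/9.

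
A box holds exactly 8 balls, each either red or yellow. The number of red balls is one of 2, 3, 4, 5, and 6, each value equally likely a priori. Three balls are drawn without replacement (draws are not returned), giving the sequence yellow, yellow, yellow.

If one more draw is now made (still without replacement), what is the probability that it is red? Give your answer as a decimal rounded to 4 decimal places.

0.5200

The likelihood of the observed sequence under each hypothesis: P(data | r = 2) = (6/8)(5/7)(4/6) = 5/14; P(data | r = 3) = (5/8)(4/7)(3/6) = 5/28; P(data | r = 4) = (4/8)(3/7)(2/6) = 1/14; P(data | r = 5) = (3/8)(2/7)(1/6) = 1/56; P(data | r = 6) = (2/8)(1/7)(0/6) = 0.
Multiplying each by its prior: 1/5 · 5/14 = 1/14, 1/5 · 5/28 = 1/28, 1/5 · 1/14 = 1/70, 1/5 · 1/56 = 1/280, 1/5 · 0 = 0; these sum to 1/8.
Dividing through by the total gives posterior P(r = 2 | data) = 4/7, P(r = 3 | data) = 2/7, P(r = 4 | data) = 4/35, P(r = 5 | data) = 1/35, P(r = 6 | data) = 0.
The predictive probability is P(red next | data) = (2/5)(4/7) + (3/5)(2/7) + (4/5)(4/35) + (1)(1/35) = 13/25.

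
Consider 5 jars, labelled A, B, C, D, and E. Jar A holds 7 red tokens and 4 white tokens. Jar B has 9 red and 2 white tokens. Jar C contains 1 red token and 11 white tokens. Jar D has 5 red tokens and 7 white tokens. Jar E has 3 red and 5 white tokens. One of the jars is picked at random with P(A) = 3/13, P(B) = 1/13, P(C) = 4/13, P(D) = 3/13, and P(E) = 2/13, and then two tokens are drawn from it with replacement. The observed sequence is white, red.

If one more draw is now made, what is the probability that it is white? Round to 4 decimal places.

The likelihood of the observed sequence under each hypothesis: P(data | jar A) = (4/11)(7/11) = 0.2314; P(data | jar B) = (2/11)(9/11) = 0.14876; P(data | jar C) = (11/12)(1/12) = 0.076389; P(data | jar D) = (7/12)(5/12) = 0.24306; P(data | jar E) = (5/8)(3/8) = 0.23438.
Weighting by the prior gives 3/13 · 0.2314 = 0.053401, 1/13 · 0.14876 = 0.011443, 4/13 · 0.076389 = 0.023504, 3/13 · 0.24306 = 0.05609, 2/13 · 0.23438 = 0.036058; with total 0.1805.
The posterior is then P(jar A | data) = 0.29586, P(jar B | data) = 0.063398, P(jar C | data) = 0.13022, P(jar D | data) = 0.31075, P(jar E | data) = 0.19977.
So P(white next | data) = Σ P(white next | H) P(H | data) = (4/11)(0.29586) + (2/11)(0.063398) + (11/12)(0.13022) + (7/12)(0.31075) + (5/8)(0.19977) = 0.54461.

0.5446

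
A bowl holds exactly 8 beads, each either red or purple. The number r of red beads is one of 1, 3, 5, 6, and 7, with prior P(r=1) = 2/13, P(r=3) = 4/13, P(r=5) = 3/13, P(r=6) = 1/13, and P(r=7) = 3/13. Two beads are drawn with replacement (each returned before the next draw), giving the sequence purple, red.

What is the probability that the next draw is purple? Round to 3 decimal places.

0.475

The likelihood of the observed sequence under each hypothesis: P(data | r = 1) = (7/8)(1/8) = 7/64; P(data | r = 3) = (5/8)(3/8) = 15/64; P(data | r = 5) = (3/8)(5/8) = 15/64; P(data | r = 6) = (2/8)(6/8) = 3/16; P(data | r = 7) = (1/8)(7/8) = 7/64.
Weighting by the prior gives 2/13 · 7/64 = 7/416, 4/13 · 15/64 = 15/208, 3/13 · 15/64 = 45/832, 1/13 · 3/16 = 3/208, 3/13 · 7/64 = 21/832; with total 19/104.
Normalising, the posterior is P(r = 1 | data) = 7/76, P(r = 3 | data) = 15/38, P(r = 5 | data) = 45/152, P(r = 6 | data) = 3/38, P(r = 7 | data) = 21/152.
Averaging over the posterior, P(purple next | data) = (7/8)(7/76) + (5/8)(15/38) + (3/8)(45/152) + (1/4)(3/38) + (1/8)(21/152) = 289/608.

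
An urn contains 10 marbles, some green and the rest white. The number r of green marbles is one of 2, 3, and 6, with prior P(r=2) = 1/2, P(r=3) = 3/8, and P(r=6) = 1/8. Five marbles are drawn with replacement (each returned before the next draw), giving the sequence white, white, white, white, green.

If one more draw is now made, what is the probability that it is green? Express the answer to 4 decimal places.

0.2496

Compute the likelihood of the observed sequence for each case: P(data | r = 2) = (8/10)(8/10)(8/10)(8/10)(2/10) = 0.08192; P(data | r = 3) = (7/10)(7/10)(7/10)(7/10)(3/10) = 0.07203; P(data | r = 6) = (4/10)(4/10)(4/10)(4/10)(6/10) = 0.01536.
Weighting by the prior gives 1/2 · 0.08192 = 0.04096, 3/8 · 0.07203 = 0.027011, 1/8 · 0.01536 = 0.00192; with total 0.069891.
Normalising, the posterior is P(r = 2 | data) = 0.58605, P(r = 3 | data) = 0.38648, P(r = 6 | data) = 0.027471.
So P(green next | data) = Σ P(green next | H) P(H | data) = (1/5)(0.58605) + (3/10)(0.38648) + (3/5)(0.027471) = 0.24964.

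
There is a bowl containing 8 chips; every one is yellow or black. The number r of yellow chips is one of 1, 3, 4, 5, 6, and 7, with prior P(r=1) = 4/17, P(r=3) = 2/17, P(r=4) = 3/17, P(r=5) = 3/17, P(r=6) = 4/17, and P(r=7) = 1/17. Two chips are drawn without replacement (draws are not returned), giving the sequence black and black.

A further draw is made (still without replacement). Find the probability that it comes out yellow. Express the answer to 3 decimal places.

0.352

Compute the likelihood of the observed sequence for each case: P(data | r = 1) = (7/8)(6/7) = 3/4; P(data | r = 3) = (5/8)(4/7) = 5/14; P(data | r = 4) = (4/8)(3/7) = 3/14; P(data | r = 5) = (3/8)(2/7) = 3/28; P(data | r = 6) = (2/8)(1/7) = 1/28; P(data | r = 7) = (1/8)(0/7) = 0.
Weighting by the prior gives 4/17 · 3/4 = 3/17, 2/17 · 5/14 = 5/119, 3/17 · 3/14 = 9/238, 3/17 · 3/28 = 9/476, 4/17 · 1/28 = 1/119, 1/17 · 0 = 0; these sum to 135/476.
Dividing through by the total gives posterior P(r = 1 | data) = 28/45, P(r = 3 | data) = 4/27, P(r = 4 | data) = 2/15, P(r = 5 | data) = 1/15, P(r = 6 | data) = 4/135, P(r = 7 | data) = 0.
The predictive probability is P(yellow next | data) = (1/6)(28/45) + (1/2)(4/27) + (2/3)(2/15) + (5/6)(1/15) + (1)(4/135) = 19/54.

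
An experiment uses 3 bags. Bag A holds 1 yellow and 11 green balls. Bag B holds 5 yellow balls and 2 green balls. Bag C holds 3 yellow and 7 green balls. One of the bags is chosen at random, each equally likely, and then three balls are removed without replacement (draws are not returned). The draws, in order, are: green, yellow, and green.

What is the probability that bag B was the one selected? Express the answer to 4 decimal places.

0.1556

Compute the likelihood of the observed sequence for each case: P(data | bag A) = (11/12)(1/11)(10/10) = 0.083333; P(data | bag B) = (2/7)(5/6)(1/5) = 0.047619; P(data | bag C) = (7/10)(3/9)(6/8) = 0.175.
The prior-weighted likelihoods are 1/3 · 0.083333 = 0.027778, 1/3 · 0.047619 = 0.015873, 1/3 · 0.175 = 0.058333; with total 0.10198.
Hence P(bag B | data) = (0.015873) / (0.10198) = 0.15564.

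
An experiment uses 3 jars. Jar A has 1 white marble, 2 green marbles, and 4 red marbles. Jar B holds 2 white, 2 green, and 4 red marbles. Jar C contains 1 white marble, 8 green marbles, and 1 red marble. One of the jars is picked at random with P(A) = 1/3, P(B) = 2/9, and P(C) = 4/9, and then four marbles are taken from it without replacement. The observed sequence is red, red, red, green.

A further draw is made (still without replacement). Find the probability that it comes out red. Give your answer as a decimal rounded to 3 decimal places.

Under each hypothesis, the probability of the observed sequence is: P(data | jar A) = (4/7)(3/6)(2/5)(2/4) = 2/35; P(data | jar B) = (4/8)(3/7)(2/6)(2/5) = 1/35; P(data | jar C) = (1/10)(0/9) = 0.
The prior-weighted likelihoods are 1/3 · 2/35 = 2/105, 2/9 · 1/35 = 2/315, 4/9 · 0 = 0; with total 8/315.
The posterior is then P(jar A | data) = 3/4, P(jar B | data) = 1/4, P(jar C | data) = 0.
The predictive probability is P(red next | data) = (1/3)(3/4) + (1/4)(1/4) = 5/16.

0.313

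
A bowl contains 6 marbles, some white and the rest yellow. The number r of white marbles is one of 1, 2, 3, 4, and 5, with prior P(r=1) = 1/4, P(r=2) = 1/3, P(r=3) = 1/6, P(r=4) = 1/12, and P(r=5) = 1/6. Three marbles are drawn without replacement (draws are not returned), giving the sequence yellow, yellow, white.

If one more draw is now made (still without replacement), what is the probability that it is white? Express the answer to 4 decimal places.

Under each hypothesis, the probability of the observed sequence is: P(data | r = 1) = (5/6)(4/5)(1/4) = 1/6; P(data | r = 2) = (4/6)(3/5)(2/4) = 1/5; P(data | r = 3) = (3/6)(2/5)(3/4) = 3/20; P(data | r = 4) = (2/6)(1/5)(4/4) = 1/15; P(data | r = 5) = (1/6)(0/5) = 0.
Multiplying each by its prior: 1/4 · 1/6 = 1/24, 1/3 · 1/5 = 1/15, 1/6 · 3/20 = 1/40, 1/12 · 1/15 = 1/180, 1/6 · 0 = 0; summing to 5/36.
The posterior is then P(r = 1 | data) = 3/10, P(r = 2 | data) = 12/25, P(r = 3 | data) = 9/50, P(r = 4 | data) = 1/25, P(r = 5 | data) = 0.
The predictive probability is P(white next | data) = (0)(3/10) + (1/3)(12/25) + (2/3)(9/50) + (1)(1/25) = 8/25.

0.3200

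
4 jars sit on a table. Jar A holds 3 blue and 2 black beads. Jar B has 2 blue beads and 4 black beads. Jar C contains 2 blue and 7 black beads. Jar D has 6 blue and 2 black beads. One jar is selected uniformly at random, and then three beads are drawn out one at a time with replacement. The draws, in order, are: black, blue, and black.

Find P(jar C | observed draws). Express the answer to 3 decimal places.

Compute the likelihood of the observed sequence for each case: P(data | jar A) = (2/5)(3/5)(2/5) = 0.096; P(data | jar B) = (4/6)(2/6)(4/6) = 0.14815; P(data | jar C) = (7/9)(2/9)(7/9) = 0.13443; P(data | jar D) = (2/8)(6/8)(2/8) = 0.046875.
Weighting by the prior gives 1/4 · 0.096 = 0.024, 1/4 · 0.14815 = 0.037037, 1/4 · 0.13443 = 0.033608, 1/4 · 0.046875 = 0.011719; these sum to 0.10636.
Hence P(jar C | data) = (0.033608) / (0.10636) = 0.31597.

0.316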